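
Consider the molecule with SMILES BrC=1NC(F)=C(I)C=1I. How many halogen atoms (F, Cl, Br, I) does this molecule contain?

Halogen atoms appear at heavy-atom positions 1, 5, 7, 9 (1×Br, 1×F, 2×I).
Halogen count: 4.

4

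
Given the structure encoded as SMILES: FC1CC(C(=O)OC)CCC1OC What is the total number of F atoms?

1

Scan the SMILES for F atoms (remember two-letter symbols like Cl and Br are single atoms).
Fluorine count: 1.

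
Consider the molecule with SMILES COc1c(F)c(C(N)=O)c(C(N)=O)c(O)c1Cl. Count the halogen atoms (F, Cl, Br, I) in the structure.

Halogen atoms appear at heavy-atom positions 5, 17 (1×Cl, 1×F).
Other groups present: 2 amide, 1 ether, 1 hydroxyl.
Halogen count: 2.

2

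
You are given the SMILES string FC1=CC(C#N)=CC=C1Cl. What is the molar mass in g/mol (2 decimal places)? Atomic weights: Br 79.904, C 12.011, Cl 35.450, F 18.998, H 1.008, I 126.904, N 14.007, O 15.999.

First, the molecular formula is C7H3ClFN (counting implicit H from valence).
  C: 7 × 12.011 = 84.077
  Cl: 1 × 35.450 = 35.450
  F: 1 × 18.998 = 18.998
  H: 3 × 1.008 = 3.024
  N: 1 × 14.007 = 14.007
Sum: 7×12.011 + 1×35.450 + 1×18.998 + 3×1.008 + 1×14.007 = 155.556 → 155.56 g/mol.

155.56 g/mol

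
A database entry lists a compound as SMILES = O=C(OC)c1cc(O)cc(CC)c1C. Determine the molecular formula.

Walk through each heavy atom and fill implicit hydrogens from standard valence (C 4, N 3, O 2, S 2, halogen 1); for lowercase aromatic atoms, an aromatic c carries 1 H when it has two neighbours and 0 H with three, and aromatic n carries 0 H:
  atom 1: O, bond orders sum to 2 (valence 2) → 0 H
  atom 2: C, bond orders sum to 4 (valence 4) → 0 H
  atom 3: O, bond orders sum to 2 (valence 2) → 0 H
  atom 4: C, bond orders sum to 1 (valence 4) → 3 H
  atom 5: aromatic c, 3 neighbours → 0 H
  atom 6: aromatic c, 2 neighbours → 1 H
  atom 7: aromatic c, 3 neighbours → 0 H
  atom 8: O, bond orders sum to 1 (valence 2) → 1 H
  atom 9: aromatic c, 2 neighbours → 1 H
  atom 10: aromatic c, 3 neighbours → 0 H
  atom 11: C, bond orders sum to 2 (valence 4) → 2 H
  atom 12: C, bond orders sum to 1 (valence 4) → 3 H
  atom 13: aromatic c, 3 neighbours → 0 H
  atom 14: C, bond orders sum to 1 (valence 4) → 3 H
Totals → C:11, H:14, O:3.

C11H14O3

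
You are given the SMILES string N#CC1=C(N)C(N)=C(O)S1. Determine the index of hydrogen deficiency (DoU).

Molecular formula: C5H5N3OS.
DoU = (2C + 2 + N − H − X) / 2, where X is the halogen count and O/S are ignored.
    = (2·5 + 2 + 3 − 5 − 0) / 2 = 10 / 2 = 5.

5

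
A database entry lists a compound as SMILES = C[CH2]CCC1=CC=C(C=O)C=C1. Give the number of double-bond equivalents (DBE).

Molecular formula: C11H14O.
DoU = (2C + 2 + N − H − X) / 2, where X is the halogen count and O/S are ignored.
    = (2·11 + 2 + 0 − 14 − 0) / 2 = 10 / 2 = 5.

5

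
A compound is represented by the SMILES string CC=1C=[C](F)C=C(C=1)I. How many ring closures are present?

1

In SMILES, each pair of matching ring-closure digits denotes one ring-closing bond; the number of such bonds equals the number of independent rings.
Ring-closure bonds here: 1.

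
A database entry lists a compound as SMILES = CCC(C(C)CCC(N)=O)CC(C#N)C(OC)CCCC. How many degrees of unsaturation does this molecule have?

Molecular formula: C17H32N2O2.
DoU = (2C + 2 + N − H − X) / 2, where X is the halogen count and O/S are ignored.
    = (2·17 + 2 + 2 − 32 − 0) / 2 = 6 / 2 = 3.

3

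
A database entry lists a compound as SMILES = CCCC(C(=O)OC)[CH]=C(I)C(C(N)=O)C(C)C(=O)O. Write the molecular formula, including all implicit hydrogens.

C13H20INO5

Walk through each heavy atom and fill implicit hydrogens from standard valence (C 4, N 3, O 2, S 2, halogen 1):
  atom 1: C, bond orders sum to 1 (valence 4) → 3 H
  atom 2: C, bond orders sum to 2 (valence 4) → 2 H
  atom 3: C, bond orders sum to 2 (valence 4) → 2 H
  atom 4: C, bond orders sum to 3 (valence 4) → 1 H
  atom 5: C, bond orders sum to 4 (valence 4) → 0 H
  atom 6: O, bond orders sum to 2 (valence 2) → 0 H
  atom 7: O, bond orders sum to 2 (valence 2) → 0 H
  atom 8: C, bond orders sum to 1 (valence 4) → 3 H
  atom 9: C with explicit H count 1
  atom 10: C, bond orders sum to 4 (valence 4) → 0 H
  atom 11: I (halogen, monovalent) → 0 H
  atom 12: C, bond orders sum to 3 (valence 4) → 1 H
  atom 13: C, bond orders sum to 4 (valence 4) → 0 H
  atom 14: N, bond orders sum to 1 (valence 3) → 2 H
  atom 15: O, bond orders sum to 2 (valence 2) → 0 H
  atom 16: C, bond orders sum to 3 (valence 4) → 1 H
  atom 17: C, bond orders sum to 1 (valence 4) → 3 H
  atom 18: C, bond orders sum to 4 (valence 4) → 0 H
  atom 19: O, bond orders sum to 2 (valence 2) → 0 H
  atom 20: O, bond orders sum to 1 (valence 2) → 1 H
Totals → C:13, H:20, I:1, N:1, O:5.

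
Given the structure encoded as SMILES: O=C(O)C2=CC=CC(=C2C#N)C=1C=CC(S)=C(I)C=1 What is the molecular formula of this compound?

C14H8INO2S

Walk through each heavy atom and fill implicit hydrogens from standard valence (C 4, N 3, O 2, S 2, halogen 1):
  atom 1: O, bond orders sum to 2 (valence 2) → 0 H
  atom 2: C, bond orders sum to 4 (valence 4) → 0 H
  atom 3: O, bond orders sum to 1 (valence 2) → 1 H
  atom 4: C, bond orders sum to 4 (valence 4) → 0 H
  atom 5: C, bond orders sum to 3 (valence 4) → 1 H
  atom 6: C, bond orders sum to 3 (valence 4) → 1 H
  atom 7: C, bond orders sum to 3 (valence 4) → 1 H
  atom 8: C, bond orders sum to 4 (valence 4) → 0 H
  atom 9: C, bond orders sum to 4 (valence 4) → 0 H
  atom 10: C, bond orders sum to 4 (valence 4) → 0 H
  atom 11: N, bond orders sum to 3 (valence 3) → 0 H
  atom 12: C, bond orders sum to 4 (valence 4) → 0 H
  atom 13: C, bond orders sum to 3 (valence 4) → 1 H
  atom 14: C, bond orders sum to 3 (valence 4) → 1 H
  atom 15: C, bond orders sum to 4 (valence 4) → 0 H
  atom 16: S, bond orders sum to 1 (valence 2) → 1 H
  atom 17: C, bond orders sum to 4 (valence 4) → 0 H
  atom 18: I (halogen, monovalent) → 0 H
  atom 19: C, bond orders sum to 3 (valence 4) → 1 H
Totals → C:14, H:8, I:1, N:1, O:2, S:1.
In Hill order: C14H8INO2S.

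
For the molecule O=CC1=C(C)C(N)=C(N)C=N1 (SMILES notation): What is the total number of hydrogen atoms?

9

Walk through each heavy atom and fill implicit hydrogens from standard valence (C 4, N 3, O 2, S 2, halogen 1):
  atom 1: O, bond orders sum to 2 (valence 2) → 0 H
  atom 2: C, bond orders sum to 3 (valence 4) → 1 H
  atom 3: C, bond orders sum to 4 (valence 4) → 0 H
  atom 4: C, bond orders sum to 4 (valence 4) → 0 H
  atom 5: C, bond orders sum to 1 (valence 4) → 3 H
  atom 6: C, bond orders sum to 4 (valence 4) → 0 H
  atom 7: N, bond orders sum to 1 (valence 3) → 2 H
  atom 8: C, bond orders sum to 4 (valence 4) → 0 H
  atom 9: N, bond orders sum to 1 (valence 3) → 2 H
  atom 10: C, bond orders sum to 3 (valence 4) → 1 H
  atom 11: N, bond orders sum to 3 (valence 3) → 0 H
Total hydrogens: 9.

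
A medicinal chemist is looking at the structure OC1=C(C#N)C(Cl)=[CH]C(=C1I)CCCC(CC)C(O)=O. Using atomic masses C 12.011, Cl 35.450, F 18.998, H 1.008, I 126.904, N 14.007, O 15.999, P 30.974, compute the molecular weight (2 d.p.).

First, the molecular formula is C14H15ClINO3 (counting implicit H from valence).
  C: 14 × 12.011 = 168.154
  Cl: 1 × 35.450 = 35.450
  H: 15 × 1.008 = 15.120
  I: 1 × 126.904 = 126.904
  N: 1 × 14.007 = 14.007
  O: 3 × 15.999 = 47.997
Sum: 14×12.011 + 1×35.450 + 15×1.008 + 1×126.904 + 1×14.007 + 3×15.999 = 407.632 → 407.63 g/mol.

407.63 g/mol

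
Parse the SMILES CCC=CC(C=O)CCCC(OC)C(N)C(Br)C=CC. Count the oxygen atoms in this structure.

Scan the SMILES for O atoms (remember two-letter symbols like Cl and Br are single atoms).
Oxygen count: 2.

2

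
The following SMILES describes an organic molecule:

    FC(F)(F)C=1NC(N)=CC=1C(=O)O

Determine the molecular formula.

Walk through each heavy atom and fill implicit hydrogens from standard valence (C 4, N 3, O 2, S 2, halogen 1):
  atom 1: F (halogen, monovalent) → 0 H
  atom 2: C, bond orders sum to 4 (valence 4) → 0 H
  atom 3: F (halogen, monovalent) → 0 H
  atom 4: F (halogen, monovalent) → 0 H
  atom 5: C, bond orders sum to 4 (valence 4) → 0 H
  atom 6: N, bond orders sum to 2 (valence 3) → 1 H
  atom 7: C, bond orders sum to 4 (valence 4) → 0 H
  atom 8: N, bond orders sum to 1 (valence 3) → 2 H
  atom 9: C, bond orders sum to 3 (valence 4) → 1 H
  atom 10: C, bond orders sum to 4 (valence 4) → 0 H
  atom 11: C, bond orders sum to 4 (valence 4) → 0 H
  atom 12: O, bond orders sum to 2 (valence 2) → 0 H
  atom 13: O, bond orders sum to 1 (valence 2) → 1 H
Totals → C:6, H:5, F:3, N:2, O:2.

C6H5F3N2O2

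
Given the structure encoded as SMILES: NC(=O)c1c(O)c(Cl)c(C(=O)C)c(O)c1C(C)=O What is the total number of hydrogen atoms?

Walk through each heavy atom and fill implicit hydrogens from standard valence (C 4, N 3, O 2, S 2, halogen 1); for lowercase aromatic atoms, an aromatic c carries 1 H when it has two neighbours and 0 H with three, and aromatic n carries 0 H:
  atom 1: N, bond orders sum to 1 (valence 3) → 2 H
  atom 2: C, bond orders sum to 4 (valence 4) → 0 H
  atom 3: O, bond orders sum to 2 (valence 2) → 0 H
  atom 4: aromatic c, 3 neighbours → 0 H
  atom 5: aromatic c, 3 neighbours → 0 H
  atom 6: O, bond orders sum to 1 (valence 2) → 1 H
  atom 7: aromatic c, 3 neighbours → 0 H
  atom 8: Cl (halogen, monovalent) → 0 H
  atom 9: aromatic c, 3 neighbours → 0 H
  atom 10: C, bond orders sum to 4 (valence 4) → 0 H
  atom 11: O, bond orders sum to 2 (valence 2) → 0 H
  atom 12: C, bond orders sum to 1 (valence 4) → 3 H
  atom 13: aromatic c, 3 neighbours → 0 H
  atom 14: O, bond orders sum to 1 (valence 2) → 1 H
  atom 15: aromatic c, 3 neighbours → 0 H
  atom 16: C, bond orders sum to 4 (valence 4) → 0 H
  atom 17: C, bond orders sum to 1 (valence 4) → 3 H
  atom 18: O, bond orders sum to 2 (valence 2) → 0 H
Total hydrogens: 10.

10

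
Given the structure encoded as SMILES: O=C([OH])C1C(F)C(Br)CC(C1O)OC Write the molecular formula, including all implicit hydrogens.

Walk through each heavy atom and fill implicit hydrogens from standard valence (C 4, N 3, O 2, S 2, halogen 1):
  atom 1: O, bond orders sum to 2 (valence 2) → 0 H
  atom 2: C, bond orders sum to 4 (valence 4) → 0 H
  atom 3: O with explicit H count 1
  atom 4: C, bond orders sum to 3 (valence 4) → 1 H
  atom 5: C, bond orders sum to 3 (valence 4) → 1 H
  atom 6: F (halogen, monovalent) → 0 H
  atom 7: C, bond orders sum to 3 (valence 4) → 1 H
  atom 8: Br (halogen, monovalent) → 0 H
  atom 9: C, bond orders sum to 2 (valence 4) → 2 H
  atom 10: C, bond orders sum to 3 (valence 4) → 1 H
  atom 11: C, bond orders sum to 3 (valence 4) → 1 H
  atom 12: O, bond orders sum to 1 (valence 2) → 1 H
  atom 13: O, bond orders sum to 2 (valence 2) → 0 H
  atom 14: C, bond orders sum to 1 (valence 4) → 3 H
Totals → C:8, H:12, Br:1, F:1, O:4.
In Hill order: C8H12BrFO4.

C8H12BrFO4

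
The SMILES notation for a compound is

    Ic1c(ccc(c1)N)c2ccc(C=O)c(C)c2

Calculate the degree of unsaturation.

Molecular formula: C14H12INO.
DoU = (2C + 2 + N − H − X) / 2, where X is the halogen count and O/S are ignored.
    = (2·14 + 2 + 1 − 12 − 1) / 2 = 18 / 2 = 9.

9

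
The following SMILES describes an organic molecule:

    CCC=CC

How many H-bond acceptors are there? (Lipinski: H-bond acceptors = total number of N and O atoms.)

N atoms: 0; O atoms: 0.
Lipinski HBA = 0 + 0 = 0.

0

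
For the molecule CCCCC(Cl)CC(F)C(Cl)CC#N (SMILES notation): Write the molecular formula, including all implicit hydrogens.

Walk through each heavy atom and fill implicit hydrogens from standard valence (C 4, N 3, O 2, S 2, halogen 1):
  atom 1: C, bond orders sum to 1 (valence 4) → 3 H
  atom 2: C, bond orders sum to 2 (valence 4) → 2 H
  atom 3: C, bond orders sum to 2 (valence 4) → 2 H
  atom 4: C, bond orders sum to 2 (valence 4) → 2 H
  atom 5: C, bond orders sum to 3 (valence 4) → 1 H
  atom 6: Cl (halogen, monovalent) → 0 H
  atom 7: C, bond orders sum to 2 (valence 4) → 2 H
  atom 8: C, bond orders sum to 3 (valence 4) → 1 H
  atom 9: F (halogen, monovalent) → 0 H
  atom 10: C, bond orders sum to 3 (valence 4) → 1 H
  atom 11: Cl (halogen, monovalent) → 0 H
  atom 12: C, bond orders sum to 2 (valence 4) → 2 H
  atom 13: C, bond orders sum to 4 (valence 4) → 0 H
  atom 14: N, bond orders sum to 3 (valence 3) → 0 H
Totals → C:10, H:16, Cl:2, F:1, N:1.

C10H16Cl2FN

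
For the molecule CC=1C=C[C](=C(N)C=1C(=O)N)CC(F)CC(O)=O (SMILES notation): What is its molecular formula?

Walk through each heavy atom and fill implicit hydrogens from standard valence (C 4, N 3, O 2, S 2, halogen 1):
  atom 1: C, bond orders sum to 1 (valence 4) → 3 H
  atom 2: C, bond orders sum to 4 (valence 4) → 0 H
  atom 3: C, bond orders sum to 3 (valence 4) → 1 H
  atom 4: C, bond orders sum to 3 (valence 4) → 1 H
  atom 5: C with explicit H count 0
  atom 6: C, bond orders sum to 4 (valence 4) → 0 H
  atom 7: N, bond orders sum to 1 (valence 3) → 2 H
  atom 8: C, bond orders sum to 4 (valence 4) → 0 H
  atom 9: C, bond orders sum to 4 (valence 4) → 0 H
  atom 10: O, bond orders sum to 2 (valence 2) → 0 H
  atom 11: N, bond orders sum to 1 (valence 3) → 2 H
  atom 12: C, bond orders sum to 2 (valence 4) → 2 H
  atom 13: C, bond orders sum to 3 (valence 4) → 1 H
  atom 14: F (halogen, monovalent) → 0 H
  atom 15: C, bond orders sum to 2 (valence 4) → 2 H
  atom 16: C, bond orders sum to 4 (valence 4) → 0 H
  atom 17: O, bond orders sum to 1 (valence 2) → 1 H
  atom 18: O, bond orders sum to 2 (valence 2) → 0 H
Totals → C:12, H:15, F:1, N:2, O:3.

C12H15FN2O3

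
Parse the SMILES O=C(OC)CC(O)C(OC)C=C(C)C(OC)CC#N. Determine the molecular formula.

Walk through each heavy atom and fill implicit hydrogens from standard valence (C 4, N 3, O 2, S 2, halogen 1):
  atom 1: O, bond orders sum to 2 (valence 2) → 0 H
  atom 2: C, bond orders sum to 4 (valence 4) → 0 H
  atom 3: O, bond orders sum to 2 (valence 2) → 0 H
  atom 4: C, bond orders sum to 1 (valence 4) → 3 H
  atom 5: C, bond orders sum to 2 (valence 4) → 2 H
  atom 6: C, bond orders sum to 3 (valence 4) → 1 H
  atom 7: O, bond orders sum to 1 (valence 2) → 1 H
  atom 8: C, bond orders sum to 3 (valence 4) → 1 H
  atom 9: O, bond orders sum to 2 (valence 2) → 0 H
  atom 10: C, bond orders sum to 1 (valence 4) → 3 H
  atom 11: C, bond orders sum to 3 (valence 4) → 1 H
  atom 12: C, bond orders sum to 4 (valence 4) → 0 H
  atom 13: C, bond orders sum to 1 (valence 4) → 3 H
  atom 14: C, bond orders sum to 3 (valence 4) → 1 H
  atom 15: O, bond orders sum to 2 (valence 2) → 0 H
  atom 16: C, bond orders sum to 1 (valence 4) → 3 H
  atom 17: C, bond orders sum to 2 (valence 4) → 2 H
  atom 18: C, bond orders sum to 4 (valence 4) → 0 H
  atom 19: N, bond orders sum to 3 (valence 3) → 0 H
Totals → C:13, H:21, N:1, O:5.
In Hill order: C13H21NO5.

C13H21NO5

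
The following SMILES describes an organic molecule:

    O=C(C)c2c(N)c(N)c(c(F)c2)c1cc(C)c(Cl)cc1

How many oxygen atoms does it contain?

1

Scan the SMILES for O atoms (remember two-letter symbols like Cl and Br are single atoms).
Oxygen count: 1.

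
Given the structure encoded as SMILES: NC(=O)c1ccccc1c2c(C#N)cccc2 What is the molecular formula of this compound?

C14H10N2O

Walk through each heavy atom and fill implicit hydrogens from standard valence (C 4, N 3, O 2, S 2, halogen 1); for lowercase aromatic atoms, an aromatic c carries 1 H when it has two neighbours and 0 H with three, and aromatic n carries 0 H:
  atom 1: N, bond orders sum to 1 (valence 3) → 2 H
  atom 2: C, bond orders sum to 4 (valence 4) → 0 H
  atom 3: O, bond orders sum to 2 (valence 2) → 0 H
  atom 4: aromatic c, 3 neighbours → 0 H
  atom 5: aromatic c, 2 neighbours → 1 H
  atom 6: aromatic c, 2 neighbours → 1 H
  atom 7: aromatic c, 2 neighbours → 1 H
  atom 8: aromatic c, 2 neighbours → 1 H
  atom 9: aromatic c, 3 neighbours → 0 H
  atom 10: aromatic c, 3 neighbours → 0 H
  atom 11: aromatic c, 3 neighbours → 0 H
  atom 12: C, bond orders sum to 4 (valence 4) → 0 H
  atom 13: N, bond orders sum to 3 (valence 3) → 0 H
  atom 14: aromatic c, 2 neighbours → 1 H
  atom 15: aromatic c, 2 neighbours → 1 H
  atom 16: aromatic c, 2 neighbours → 1 H
  atom 17: aromatic c, 2 neighbours → 1 H
Totals → C:14, H:10, N:2, O:1.
In Hill order: C14H10N2O.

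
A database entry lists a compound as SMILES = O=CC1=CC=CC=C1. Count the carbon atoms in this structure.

Count every carbon token in the SMILES (each C, including those in ring-closure positions and inside branches).
Carbon count: 7.

7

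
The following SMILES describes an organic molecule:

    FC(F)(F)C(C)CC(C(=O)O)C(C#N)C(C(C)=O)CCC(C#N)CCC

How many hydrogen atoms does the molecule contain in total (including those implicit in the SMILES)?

25

Walk through each heavy atom and fill implicit hydrogens from standard valence (C 4, N 3, O 2, S 2, halogen 1):
  atom 1: F (halogen, monovalent) → 0 H
  atom 2: C, bond orders sum to 4 (valence 4) → 0 H
  atom 3: F (halogen, monovalent) → 0 H
  atom 4: F (halogen, monovalent) → 0 H
  atom 5: C, bond orders sum to 3 (valence 4) → 1 H
  atom 6: C, bond orders sum to 1 (valence 4) → 3 H
  atom 7: C, bond orders sum to 2 (valence 4) → 2 H
  atom 8: C, bond orders sum to 3 (valence 4) → 1 H
  atom 9: C, bond orders sum to 4 (valence 4) → 0 H
  atom 10: O, bond orders sum to 2 (valence 2) → 0 H
  atom 11: O, bond orders sum to 1 (valence 2) → 1 H
  atom 12: C, bond orders sum to 3 (valence 4) → 1 H
  atom 13: C, bond orders sum to 4 (valence 4) → 0 H
  atom 14: N, bond orders sum to 3 (valence 3) → 0 H
  atom 15: C, bond orders sum to 3 (valence 4) → 1 H
  atom 16: C, bond orders sum to 4 (valence 4) → 0 H
  atom 17: C, bond orders sum to 1 (valence 4) → 3 H
  atom 18: O, bond orders sum to 2 (valence 2) → 0 H
  atom 19: C, bond orders sum to 2 (valence 4) → 2 H
  atom 20: C, bond orders sum to 2 (valence 4) → 2 H
  atom 21: C, bond orders sum to 3 (valence 4) → 1 H
  atom 22: C, bond orders sum to 4 (valence 4) → 0 H
  atom 23: N, bond orders sum to 3 (valence 3) → 0 H
  atom 24: C, bond orders sum to 2 (valence 4) → 2 H
  atom 25: C, bond orders sum to 2 (valence 4) → 2 H
  atom 26: C, bond orders sum to 1 (valence 4) → 3 H
Total hydrogens: 25.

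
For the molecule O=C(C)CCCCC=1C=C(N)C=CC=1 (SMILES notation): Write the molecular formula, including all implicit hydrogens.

Walk through each heavy atom and fill implicit hydrogens from standard valence (C 4, N 3, O 2, S 2, halogen 1):
  atom 1: O, bond orders sum to 2 (valence 2) → 0 H
  atom 2: C, bond orders sum to 4 (valence 4) → 0 H
  atom 3: C, bond orders sum to 1 (valence 4) → 3 H
  atom 4: C, bond orders sum to 2 (valence 4) → 2 H
  atom 5: C, bond orders sum to 2 (valence 4) → 2 H
  atom 6: C, bond orders sum to 2 (valence 4) → 2 H
  atom 7: C, bond orders sum to 2 (valence 4) → 2 H
  atom 8: C, bond orders sum to 4 (valence 4) → 0 H
  atom 9: C, bond orders sum to 3 (valence 4) → 1 H
  atom 10: C, bond orders sum to 4 (valence 4) → 0 H
  atom 11: N, bond orders sum to 1 (valence 3) → 2 H
  atom 12: C, bond orders sum to 3 (valence 4) → 1 H
  atom 13: C, bond orders sum to 3 (valence 4) → 1 H
  atom 14: C, bond orders sum to 3 (valence 4) → 1 H
Totals → C:12, H:17, N:1, O:1.
In Hill order: C12H17NO.

C12H17NO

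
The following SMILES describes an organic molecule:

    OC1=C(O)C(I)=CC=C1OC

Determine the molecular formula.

Walk through each heavy atom and fill implicit hydrogens from standard valence (C 4, N 3, O 2, S 2, halogen 1):
  atom 1: O, bond orders sum to 1 (valence 2) → 1 H
  atom 2: C, bond orders sum to 4 (valence 4) → 0 H
  atom 3: C, bond orders sum to 4 (valence 4) → 0 H
  atom 4: O, bond orders sum to 1 (valence 2) → 1 H
  atom 5: C, bond orders sum to 4 (valence 4) → 0 H
  atom 6: I (halogen, monovalent) → 0 H
  atom 7: C, bond orders sum to 3 (valence 4) → 1 H
  atom 8: C, bond orders sum to 3 (valence 4) → 1 H
  atom 9: C, bond orders sum to 4 (valence 4) → 0 H
  atom 10: O, bond orders sum to 2 (valence 2) → 0 H
  atom 11: C, bond orders sum to 1 (valence 4) → 3 H
Totals → C:7, H:7, I:1, O:3.

C7H7IO3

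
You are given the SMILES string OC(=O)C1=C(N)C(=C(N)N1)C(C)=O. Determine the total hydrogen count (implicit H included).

9

Walk through each heavy atom and fill implicit hydrogens from standard valence (C 4, N 3, O 2, S 2, halogen 1):
  atom 1: O, bond orders sum to 1 (valence 2) → 1 H
  atom 2: C, bond orders sum to 4 (valence 4) → 0 H
  atom 3: O, bond orders sum to 2 (valence 2) → 0 H
  atom 4: C, bond orders sum to 4 (valence 4) → 0 H
  atom 5: C, bond orders sum to 4 (valence 4) → 0 H
  atom 6: N, bond orders sum to 1 (valence 3) → 2 H
  atom 7: C, bond orders sum to 4 (valence 4) → 0 H
  atom 8: C, bond orders sum to 4 (valence 4) → 0 H
  atom 9: N, bond orders sum to 1 (valence 3) → 2 H
  atom 10: N, bond orders sum to 2 (valence 3) → 1 H
  atom 11: C, bond orders sum to 4 (valence 4) → 0 H
  atom 12: C, bond orders sum to 1 (valence 4) → 3 H
  atom 13: O, bond orders sum to 2 (valence 2) → 0 H
Total hydrogens: 9.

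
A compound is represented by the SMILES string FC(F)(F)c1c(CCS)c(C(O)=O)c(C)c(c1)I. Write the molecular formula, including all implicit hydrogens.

C11H10F3IO2S

Walk through each heavy atom and fill implicit hydrogens from standard valence (C 4, N 3, O 2, S 2, halogen 1); for lowercase aromatic atoms, an aromatic c carries 1 H when it has two neighbours and 0 H with three, and aromatic n carries 0 H:
  atom 1: F (halogen, monovalent) → 0 H
  atom 2: C, bond orders sum to 4 (valence 4) → 0 H
  atom 3: F (halogen, monovalent) → 0 H
  atom 4: F (halogen, monovalent) → 0 H
  atom 5: aromatic c, 3 neighbours → 0 H
  atom 6: aromatic c, 3 neighbours → 0 H
  atom 7: C, bond orders sum to 2 (valence 4) → 2 H
  atom 8: C, bond orders sum to 2 (valence 4) → 2 H
  atom 9: S, bond orders sum to 1 (valence 2) → 1 H
  atom 10: aromatic c, 3 neighbours → 0 H
  atom 11: C, bond orders sum to 4 (valence 4) → 0 H
  atom 12: O, bond orders sum to 1 (valence 2) → 1 H
  atom 13: O, bond orders sum to 2 (valence 2) → 0 H
  atom 14: aromatic c, 3 neighbours → 0 H
  atom 15: C, bond orders sum to 1 (valence 4) → 3 H
  atom 16: aromatic c, 3 neighbours → 0 H
  atom 17: aromatic c, 2 neighbours → 1 H
  atom 18: I (halogen, monovalent) → 0 H
Totals → C:11, H:10, F:3, I:1, O:2, S:1.
In Hill order: C11H10F3IO2S.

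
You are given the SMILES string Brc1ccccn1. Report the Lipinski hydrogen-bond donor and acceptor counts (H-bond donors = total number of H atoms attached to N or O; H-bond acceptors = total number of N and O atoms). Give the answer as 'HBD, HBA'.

0, 1

Donors: find every N or O and count the H atoms it carries.
  atom 7 (N): bond orders sum to 3 → 0 H
Lipinski HBD = 0.
Acceptors: N atoms = 1, O atoms = 0 → HBA = 1.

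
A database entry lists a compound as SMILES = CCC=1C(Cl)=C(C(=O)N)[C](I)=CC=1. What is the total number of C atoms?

9

Count every carbon token in the SMILES (each C, including those in ring-closure positions and inside branches).
Carbon count: 9.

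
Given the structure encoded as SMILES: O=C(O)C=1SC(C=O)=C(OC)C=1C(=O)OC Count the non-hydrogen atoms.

Every atom symbol written in the SMILES (organic subset) is one heavy atom; implicit H are not written.
Heavy atoms by element → C:9, O:6, S:1.
Total: 16.

16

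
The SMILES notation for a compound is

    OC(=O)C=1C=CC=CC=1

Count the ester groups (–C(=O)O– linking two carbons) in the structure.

Scan the SMILES for the ester motif — none present.
Groups that are present: 1 carboxylic acid.

0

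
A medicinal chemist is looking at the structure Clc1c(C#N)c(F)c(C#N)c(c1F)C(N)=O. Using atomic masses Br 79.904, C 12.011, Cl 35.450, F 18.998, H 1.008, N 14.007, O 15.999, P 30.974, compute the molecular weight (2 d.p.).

First, the molecular formula is C9H2ClF2N3O (counting implicit H from valence).
  C: 9 × 12.011 = 108.099
  Cl: 1 × 35.450 = 35.450
  F: 2 × 18.998 = 37.996
  H: 2 × 1.008 = 2.016
  N: 3 × 14.007 = 42.021
  O: 1 × 15.999 = 15.999
Sum: 9×12.011 + 1×35.450 + 2×18.998 + 2×1.008 + 3×14.007 + 1×15.999 = 241.581 → 241.58 g/mol.

241.58 g/mol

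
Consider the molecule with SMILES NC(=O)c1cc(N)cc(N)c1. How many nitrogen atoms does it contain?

3

Scan the SMILES for N atoms (remember two-letter symbols like Cl and Br are single atoms).
Nitrogen count: 3.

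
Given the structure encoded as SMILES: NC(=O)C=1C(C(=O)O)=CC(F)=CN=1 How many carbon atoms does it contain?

7

Count every carbon token in the SMILES (each C, including those in ring-closure positions and inside branches).
Carbon count: 7.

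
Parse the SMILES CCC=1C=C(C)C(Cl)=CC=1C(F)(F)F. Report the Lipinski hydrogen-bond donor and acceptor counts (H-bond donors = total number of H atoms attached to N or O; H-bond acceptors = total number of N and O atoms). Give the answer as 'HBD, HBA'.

Donors: find every N or O and count the H atoms it carries.
  (no N or O atoms present)
Lipinski HBD = 0.
Acceptors: N atoms = 0, O atoms = 0 → HBA = 0.

0, 0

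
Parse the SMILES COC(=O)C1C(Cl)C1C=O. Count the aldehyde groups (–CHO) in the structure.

1

The aldehyde motif appears at heavy-atom position 9 in the SMILES.
Other groups present: 1 ester.
Aldehyde count: 1.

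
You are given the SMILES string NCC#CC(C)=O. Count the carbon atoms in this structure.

Count every carbon token in the SMILES (each C, including those in ring-closure positions and inside branches).
Carbon count: 5.

5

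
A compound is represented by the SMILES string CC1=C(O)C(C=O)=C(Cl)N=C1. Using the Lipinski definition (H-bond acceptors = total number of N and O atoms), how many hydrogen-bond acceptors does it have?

3

N atoms: 1; O atoms: 2.
Lipinski HBA = 1 + 2 = 3.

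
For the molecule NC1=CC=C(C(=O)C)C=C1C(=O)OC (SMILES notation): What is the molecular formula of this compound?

Walk through each heavy atom and fill implicit hydrogens from standard valence (C 4, N 3, O 2, S 2, halogen 1):
  atom 1: N, bond orders sum to 1 (valence 3) → 2 H
  atom 2: C, bond orders sum to 4 (valence 4) → 0 H
  atom 3: C, bond orders sum to 3 (valence 4) → 1 H
  atom 4: C, bond orders sum to 3 (valence 4) → 1 H
  atom 5: C, bond orders sum to 4 (valence 4) → 0 H
  atom 6: C, bond orders sum to 4 (valence 4) → 0 H
  atom 7: O, bond orders sum to 2 (valence 2) → 0 H
  atom 8: C, bond orders sum to 1 (valence 4) → 3 H
  atom 9: C, bond orders sum to 3 (valence 4) → 1 H
  atom 10: C, bond orders sum to 4 (valence 4) → 0 H
  atom 11: C, bond orders sum to 4 (valence 4) → 0 H
  atom 12: O, bond orders sum to 2 (valence 2) → 0 H
  atom 13: O, bond orders sum to 2 (valence 2) → 0 H
  atom 14: C, bond orders sum to 1 (valence 4) → 3 H
Totals → C:10, H:11, N:1, O:3.

C10H11NO3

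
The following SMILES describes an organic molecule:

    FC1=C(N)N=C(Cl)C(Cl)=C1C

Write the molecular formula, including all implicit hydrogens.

C6H5Cl2FN2

Walk through each heavy atom and fill implicit hydrogens from standard valence (C 4, N 3, O 2, S 2, halogen 1):
  atom 1: F (halogen, monovalent) → 0 H
  atom 2: C, bond orders sum to 4 (valence 4) → 0 H
  atom 3: C, bond orders sum to 4 (valence 4) → 0 H
  atom 4: N, bond orders sum to 1 (valence 3) → 2 H
  atom 5: N, bond orders sum to 3 (valence 3) → 0 H
  atom 6: C, bond orders sum to 4 (valence 4) → 0 H
  atom 7: Cl (halogen, monovalent) → 0 H
  atom 8: C, bond orders sum to 4 (valence 4) → 0 H
  atom 9: Cl (halogen, monovalent) → 0 H
  atom 10: C, bond orders sum to 4 (valence 4) → 0 H
  atom 11: C, bond orders sum to 1 (valence 4) → 3 H
Totals → C:6, H:5, Cl:2, F:1, N:2.
In Hill order: C6H5Cl2FN2.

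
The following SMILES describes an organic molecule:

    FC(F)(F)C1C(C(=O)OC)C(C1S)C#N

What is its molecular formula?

C8H8F3NO2S

Walk through each heavy atom and fill implicit hydrogens from standard valence (C 4, N 3, O 2, S 2, halogen 1):
  atom 1: F (halogen, monovalent) → 0 H
  atom 2: C, bond orders sum to 4 (valence 4) → 0 H
  atom 3: F (halogen, monovalent) → 0 H
  atom 4: F (halogen, monovalent) → 0 H
  atom 5: C, bond orders sum to 3 (valence 4) → 1 H
  atom 6: C, bond orders sum to 3 (valence 4) → 1 H
  atom 7: C, bond orders sum to 4 (valence 4) → 0 H
  atom 8: O, bond orders sum to 2 (valence 2) → 0 H
  atom 9: O, bond orders sum to 2 (valence 2) → 0 H
  atom 10: C, bond orders sum to 1 (valence 4) → 3 H
  atom 11: C, bond orders sum to 3 (valence 4) → 1 H
  atom 12: C, bond orders sum to 3 (valence 4) → 1 H
  atom 13: S, bond orders sum to 1 (valence 2) → 1 H
  atom 14: C, bond orders sum to 4 (valence 4) → 0 H
  atom 15: N, bond orders sum to 3 (valence 3) → 0 H
Totals → C:8, H:8, F:3, N:1, O:2, S:1.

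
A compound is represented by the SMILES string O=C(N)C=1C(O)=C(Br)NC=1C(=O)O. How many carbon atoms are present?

6

Count every carbon token in the SMILES (each C, including those in ring-closure positions and inside branches).
Carbon count: 6.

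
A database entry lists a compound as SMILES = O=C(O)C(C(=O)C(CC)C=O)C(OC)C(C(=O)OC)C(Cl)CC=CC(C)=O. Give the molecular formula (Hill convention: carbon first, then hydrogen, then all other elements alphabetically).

Walk through each heavy atom and fill implicit hydrogens from standard valence (C 4, N 3, O 2, S 2, halogen 1):
  atom 1: O, bond orders sum to 2 (valence 2) → 0 H
  atom 2: C, bond orders sum to 4 (valence 4) → 0 H
  atom 3: O, bond orders sum to 1 (valence 2) → 1 H
  atom 4: C, bond orders sum to 3 (valence 4) → 1 H
  atom 5: C, bond orders sum to 4 (valence 4) → 0 H
  atom 6: O, bond orders sum to 2 (valence 2) → 0 H
  atom 7: C, bond orders sum to 3 (valence 4) → 1 H
  atom 8: C, bond orders sum to 2 (valence 4) → 2 H
  atom 9: C, bond orders sum to 1 (valence 4) → 3 H
  atom 10: C, bond orders sum to 3 (valence 4) → 1 H
  atom 11: O, bond orders sum to 2 (valence 2) → 0 H
  atom 12: C, bond orders sum to 3 (valence 4) → 1 H
  atom 13: O, bond orders sum to 2 (valence 2) → 0 H
  atom 14: C, bond orders sum to 1 (valence 4) → 3 H
  atom 15: C, bond orders sum to 3 (valence 4) → 1 H
  atom 16: C, bond orders sum to 4 (valence 4) → 0 H
  atom 17: O, bond orders sum to 2 (valence 2) → 0 H
  atom 18: O, bond orders sum to 2 (valence 2) → 0 H
  atom 19: C, bond orders sum to 1 (valence 4) → 3 H
  atom 20: C, bond orders sum to 3 (valence 4) → 1 H
  atom 21: Cl (halogen, monovalent) → 0 H
  atom 22: C, bond orders sum to 2 (valence 4) → 2 H
  atom 23: C, bond orders sum to 3 (valence 4) → 1 H
  atom 24: C, bond orders sum to 3 (valence 4) → 1 H
  atom 25: C, bond orders sum to 4 (valence 4) → 0 H
  atom 26: C, bond orders sum to 1 (valence 4) → 3 H
  atom 27: O, bond orders sum to 2 (valence 2) → 0 H
Totals → C:18, H:25, Cl:1, O:8.
In Hill order: C18H25ClO8.

C18H25ClO8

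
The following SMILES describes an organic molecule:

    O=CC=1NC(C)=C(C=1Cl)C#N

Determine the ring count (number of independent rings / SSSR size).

In SMILES, each pair of matching ring-closure digits denotes one ring-closing bond; the number of such bonds equals the number of independent rings.
Ring-closure bonds here: 1.

1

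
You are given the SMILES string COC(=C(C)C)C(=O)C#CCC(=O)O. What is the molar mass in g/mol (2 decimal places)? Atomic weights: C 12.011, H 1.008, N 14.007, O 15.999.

196.20 g/mol

First, the molecular formula is C10H12O4 (counting implicit H from valence).
  C: 10 × 12.011 = 120.110
  H: 12 × 1.008 = 12.096
  O: 4 × 15.999 = 63.996
Sum: 10×12.011 + 12×1.008 + 4×15.999 = 196.202 → 196.20 g/mol.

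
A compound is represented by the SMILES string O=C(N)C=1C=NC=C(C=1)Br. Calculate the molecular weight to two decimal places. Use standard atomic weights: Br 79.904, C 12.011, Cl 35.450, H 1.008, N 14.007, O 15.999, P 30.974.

First, the molecular formula is C6H5BrN2O (counting implicit H from valence).
  Br: 1 × 79.904 = 79.904
  C: 6 × 12.011 = 72.066
  H: 5 × 1.008 = 5.040
  N: 2 × 14.007 = 28.014
  O: 1 × 15.999 = 15.999
Sum: 1×79.904 + 6×12.011 + 5×1.008 + 2×14.007 + 1×15.999 = 201.023 → 201.02 g/mol.

201.02 g/mol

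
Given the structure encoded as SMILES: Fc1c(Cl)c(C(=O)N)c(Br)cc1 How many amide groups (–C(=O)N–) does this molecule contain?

The amide motif appears at heavy-atom position 6 in the SMILES.
Amide count: 1.

1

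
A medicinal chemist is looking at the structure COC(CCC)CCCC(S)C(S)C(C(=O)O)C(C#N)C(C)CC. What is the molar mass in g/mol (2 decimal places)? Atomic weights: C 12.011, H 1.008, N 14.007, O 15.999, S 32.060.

First, the molecular formula is C18H33NO3S2 (counting implicit H from valence).
  C: 18 × 12.011 = 216.198
  H: 33 × 1.008 = 33.264
  N: 1 × 14.007 = 14.007
  O: 3 × 15.999 = 47.997
  S: 2 × 32.060 = 64.120
Sum: 18×12.011 + 33×1.008 + 1×14.007 + 3×15.999 + 2×32.060 = 375.586 → 375.59 g/mol.

375.59 g/mol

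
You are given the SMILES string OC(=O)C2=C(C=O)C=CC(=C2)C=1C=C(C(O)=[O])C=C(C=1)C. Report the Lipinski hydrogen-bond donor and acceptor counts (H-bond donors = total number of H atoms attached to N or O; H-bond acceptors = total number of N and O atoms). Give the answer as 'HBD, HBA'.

Donors: find every N or O and count the H atoms it carries.
  atom 1 (O): bond orders sum to 1 → 1 H
  atom 3 (O): bond orders sum to 2 → 0 H
  atom 7 (O): bond orders sum to 2 → 0 H
  atom 16 (O): bond orders sum to 1 → 1 H
  atom 17 (O): bond orders sum to 2 → 0 H
Lipinski HBD = 2.
Acceptors: N atoms = 0, O atoms = 5 → HBA = 5.

2, 5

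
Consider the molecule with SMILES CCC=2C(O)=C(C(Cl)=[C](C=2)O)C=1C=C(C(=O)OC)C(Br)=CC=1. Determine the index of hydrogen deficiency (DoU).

9

Molecular formula: C16H14BrClO4.
DoU = (2C + 2 + N − H − X) / 2, where X is the halogen count and O/S are ignored.
    = (2·16 + 2 + 0 − 14 − 2) / 2 = 18 / 2 = 9.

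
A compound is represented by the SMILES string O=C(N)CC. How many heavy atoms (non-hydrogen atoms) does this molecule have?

5

Every atom symbol written in the SMILES (organic subset) is one heavy atom; implicit H are not written.
Heavy atoms by element → C:3, N:1, O:1.
Total: 5.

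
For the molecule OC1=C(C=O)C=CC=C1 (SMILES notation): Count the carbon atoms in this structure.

Count every carbon token in the SMILES (each C, including those in ring-closure positions and inside branches).
Carbon count: 7.

7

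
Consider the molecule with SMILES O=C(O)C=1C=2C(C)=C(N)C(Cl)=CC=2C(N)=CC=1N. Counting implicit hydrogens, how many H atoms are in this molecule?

12

Walk through each heavy atom and fill implicit hydrogens from standard valence (C 4, N 3, O 2, S 2, halogen 1):
  atom 1: O, bond orders sum to 2 (valence 2) → 0 H
  atom 2: C, bond orders sum to 4 (valence 4) → 0 H
  atom 3: O, bond orders sum to 1 (valence 2) → 1 H
  atom 4: C, bond orders sum to 4 (valence 4) → 0 H
  atom 5: C, bond orders sum to 4 (valence 4) → 0 H
  atom 6: C, bond orders sum to 4 (valence 4) → 0 H
  atom 7: C, bond orders sum to 1 (valence 4) → 3 H
  atom 8: C, bond orders sum to 4 (valence 4) → 0 H
  atom 9: N, bond orders sum to 1 (valence 3) → 2 H
  atom 10: C, bond orders sum to 4 (valence 4) → 0 H
  atom 11: Cl (halogen, monovalent) → 0 H
  atom 12: C, bond orders sum to 3 (valence 4) → 1 H
  atom 13: C, bond orders sum to 4 (valence 4) → 0 H
  atom 14: C, bond orders sum to 4 (valence 4) → 0 H
  atom 15: N, bond orders sum to 1 (valence 3) → 2 H
  atom 16: C, bond orders sum to 3 (valence 4) → 1 H
  atom 17: C, bond orders sum to 4 (valence 4) → 0 H
  atom 18: N, bond orders sum to 1 (valence 3) → 2 H
Total hydrogens: 12.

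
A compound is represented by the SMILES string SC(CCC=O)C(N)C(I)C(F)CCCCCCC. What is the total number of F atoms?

1

Scan the SMILES for F atoms (remember two-letter symbols like Cl and Br are single atoms).
Fluorine count: 1.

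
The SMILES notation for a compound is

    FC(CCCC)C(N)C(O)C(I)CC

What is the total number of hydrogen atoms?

21

Walk through each heavy atom and fill implicit hydrogens from standard valence (C 4, N 3, O 2, S 2, halogen 1):
  atom 1: F (halogen, monovalent) → 0 H
  atom 2: C, bond orders sum to 3 (valence 4) → 1 H
  atom 3: C, bond orders sum to 2 (valence 4) → 2 H
  atom 4: C, bond orders sum to 2 (valence 4) → 2 H
  atom 5: C, bond orders sum to 2 (valence 4) → 2 H
  atom 6: C, bond orders sum to 1 (valence 4) → 3 H
  atom 7: C, bond orders sum to 3 (valence 4) → 1 H
  atom 8: N, bond orders sum to 1 (valence 3) → 2 H
  atom 9: C, bond orders sum to 3 (valence 4) → 1 H
  atom 10: O, bond orders sum to 1 (valence 2) → 1 H
  atom 11: C, bond orders sum to 3 (valence 4) → 1 H
  atom 12: I (halogen, monovalent) → 0 H
  atom 13: C, bond orders sum to 2 (valence 4) → 2 H
  atom 14: C, bond orders sum to 1 (valence 4) → 3 H
Total hydrogens: 21.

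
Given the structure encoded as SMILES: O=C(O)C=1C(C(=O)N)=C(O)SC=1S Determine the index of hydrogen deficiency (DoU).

Molecular formula: C6H5NO4S2.
DoU = (2C + 2 + N − H − X) / 2, where X is the halogen count and O/S are ignored.
    = (2·6 + 2 + 1 − 5 − 0) / 2 = 10 / 2 = 5.

5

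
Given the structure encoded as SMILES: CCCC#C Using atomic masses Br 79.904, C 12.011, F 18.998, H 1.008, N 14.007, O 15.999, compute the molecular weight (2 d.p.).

First, the molecular formula is C5H8 (counting implicit H from valence).
  C: 5 × 12.011 = 60.055
  H: 8 × 1.008 = 8.064
Sum: 5×12.011 + 8×1.008 = 68.119 → 68.12 g/mol.

68.12 g/mol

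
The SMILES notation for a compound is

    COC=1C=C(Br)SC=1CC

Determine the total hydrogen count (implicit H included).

Walk through each heavy atom and fill implicit hydrogens from standard valence (C 4, N 3, O 2, S 2, halogen 1):
  atom 1: C, bond orders sum to 1 (valence 4) → 3 H
  atom 2: O, bond orders sum to 2 (valence 2) → 0 H
  atom 3: C, bond orders sum to 4 (valence 4) → 0 H
  atom 4: C, bond orders sum to 3 (valence 4) → 1 H
  atom 5: C, bond orders sum to 4 (valence 4) → 0 H
  atom 6: Br (halogen, monovalent) → 0 H
  atom 7: S, bond orders sum to 2 (valence 2) → 0 H
  atom 8: C, bond orders sum to 4 (valence 4) → 0 H
  atom 9: C, bond orders sum to 2 (valence 4) → 2 H
  atom 10: C, bond orders sum to 1 (valence 4) → 3 H
Total hydrogens: 9.

9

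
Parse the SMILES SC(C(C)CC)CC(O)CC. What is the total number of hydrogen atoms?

Walk through each heavy atom and fill implicit hydrogens from standard valence (C 4, N 3, O 2, S 2, halogen 1):
  atom 1: S, bond orders sum to 1 (valence 2) → 1 H
  atom 2: C, bond orders sum to 3 (valence 4) → 1 H
  atom 3: C, bond orders sum to 3 (valence 4) → 1 H
  atom 4: C, bond orders sum to 1 (valence 4) → 3 H
  atom 5: C, bond orders sum to 2 (valence 4) → 2 H
  atom 6: C, bond orders sum to 1 (valence 4) → 3 H
  atom 7: C, bond orders sum to 2 (valence 4) → 2 H
  atom 8: C, bond orders sum to 3 (valence 4) → 1 H
  atom 9: O, bond orders sum to 1 (valence 2) → 1 H
  atom 10: C, bond orders sum to 2 (valence 4) → 2 H
  atom 11: C, bond orders sum to 1 (valence 4) → 3 H
Total hydrogens: 20.

20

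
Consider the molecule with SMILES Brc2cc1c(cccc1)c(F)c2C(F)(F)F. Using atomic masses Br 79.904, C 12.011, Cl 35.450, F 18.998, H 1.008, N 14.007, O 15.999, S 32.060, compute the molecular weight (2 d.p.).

First, the molecular formula is C11H5BrF4 (counting implicit H from valence).
  Br: 1 × 79.904 = 79.904
  C: 11 × 12.011 = 132.121
  F: 4 × 18.998 = 75.992
  H: 5 × 1.008 = 5.040
Sum: 1×79.904 + 11×12.011 + 4×18.998 + 5×1.008 = 293.057 → 293.06 g/mol.

293.06 g/mol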